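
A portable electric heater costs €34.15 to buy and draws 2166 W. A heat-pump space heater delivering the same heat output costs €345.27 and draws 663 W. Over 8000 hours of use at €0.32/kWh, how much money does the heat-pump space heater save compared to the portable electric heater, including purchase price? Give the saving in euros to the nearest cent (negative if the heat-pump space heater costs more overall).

€3536.56

portable electric heater: €34.15 + (2166/1000) kW × 8000 h × €0.32 = €34.15 + €5544.96 = €5579.11
heat-pump space heater: €345.27 + (663/1000) kW × 8000 h × €0.32 = €345.27 + €1697.28 = €2042.55
Saving = €5579.11 − €2042.55 = €3536.56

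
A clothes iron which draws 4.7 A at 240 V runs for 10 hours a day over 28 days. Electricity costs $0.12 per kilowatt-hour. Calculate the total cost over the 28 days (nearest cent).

Power = 4.7 A × 240 V = 1128 W = 1.128 kW
Runtime = 10 h/day × 28 days = 280 h
Energy = 1.128 kW × 280 h = 315.84 kWh
Cost = 315.84 kWh × $0.12/kWh = $37.90

$37.90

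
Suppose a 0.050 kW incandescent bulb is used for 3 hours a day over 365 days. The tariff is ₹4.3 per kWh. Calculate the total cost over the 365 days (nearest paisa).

₹235.43

Runtime = 3 h/day × 365 days = 1095 h
Energy = 0.05 kW × 1095 h = 54.75 kWh
Cost = 54.75 kWh × ₹4.3/kWh = ₹235.43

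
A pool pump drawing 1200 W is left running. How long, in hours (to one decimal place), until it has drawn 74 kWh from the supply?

Hours = 74 kWh ÷ 1.2 kW = 61.7 h

61.7 h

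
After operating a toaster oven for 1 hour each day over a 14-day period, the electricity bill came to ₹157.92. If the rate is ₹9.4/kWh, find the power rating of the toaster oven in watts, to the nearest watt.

Energy = ₹157.92 ÷ ₹9.4/kWh = 16.8 kWh
Runtime = 1 h/day × 14 days = 14 h
Power = 16.8 kWh ÷ 14 h = 1.2 kW = 1200 W

1200 W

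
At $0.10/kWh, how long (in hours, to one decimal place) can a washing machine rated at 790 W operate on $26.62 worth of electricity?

Energy available = $26.62 ÷ $0.10/kWh = 266.2 kWh
Hours = 266.2 kWh ÷ 0.79 kW = 337.0 h

337.0 h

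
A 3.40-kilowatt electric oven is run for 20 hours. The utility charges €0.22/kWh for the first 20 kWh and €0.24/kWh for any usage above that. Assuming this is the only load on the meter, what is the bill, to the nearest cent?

€15.92

Energy = 3.4 kW × 20 h = 68 kWh
Tier 1 (0–20 kWh): 20 × €0.22 = €4.4
Above 20 kWh: 48 × €0.24 = €11.52
Bill = €15.92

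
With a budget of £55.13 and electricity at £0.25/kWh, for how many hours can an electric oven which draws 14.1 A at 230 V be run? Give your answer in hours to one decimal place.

Power = 14.1 A × 230 V = 3243 W = 3.243 kW
Energy available = £55.13 ÷ £0.25/kWh = 220.52 kWh
Hours = 220.52 kWh ÷ 3.243 kW = 68.0 h

68.0 h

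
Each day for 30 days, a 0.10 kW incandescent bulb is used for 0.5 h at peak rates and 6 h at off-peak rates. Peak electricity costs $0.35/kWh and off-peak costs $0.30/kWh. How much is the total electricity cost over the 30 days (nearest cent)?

Peak energy = 0.1 kW × 0.5 h × 30 = 1.5 kWh
Off-peak energy = 0.1 kW × 6 h × 30 = 18 kWh
Cost = 1.5 × $0.35 + 18 × $0.30 = $0.525 + $5.4 = $5.93

$5.93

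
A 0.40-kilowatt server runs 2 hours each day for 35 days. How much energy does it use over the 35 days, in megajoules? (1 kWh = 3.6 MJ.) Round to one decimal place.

Runtime = 2 h/day × 35 days = 70 h
Energy = 0.4 kW × 70 h = 28 kWh
= 28 × 3.6 MJ = 100.8 MJ

100.8 MJ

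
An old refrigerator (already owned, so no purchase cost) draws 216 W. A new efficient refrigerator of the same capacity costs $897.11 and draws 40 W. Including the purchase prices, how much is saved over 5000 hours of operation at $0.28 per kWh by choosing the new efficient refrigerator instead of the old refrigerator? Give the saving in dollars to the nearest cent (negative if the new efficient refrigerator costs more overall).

old refrigerator: $0.00 + (216/1000) kW × 5000 h × $0.28 = $0.00 + $302.4 = $302.4
new efficient refrigerator: $897.11 + (40/1000) kW × 5000 h × $0.28 = $897.11 + $56 = $953.11
Saving = $302.4 − $953.11 = −$650.71

-$650.71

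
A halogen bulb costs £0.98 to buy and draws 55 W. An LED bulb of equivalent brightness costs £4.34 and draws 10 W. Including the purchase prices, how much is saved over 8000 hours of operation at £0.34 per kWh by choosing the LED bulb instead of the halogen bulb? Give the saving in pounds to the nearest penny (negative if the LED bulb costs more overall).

halogen bulb: £0.98 + (55/1000) kW × 8000 h × £0.34 = £0.98 + £149.6 = £150.58
LED bulb: £4.34 + (10/1000) kW × 8000 h × £0.34 = £4.34 + £27.2 = £31.54
Saving = £150.58 − £31.54 = £119.04

£119.04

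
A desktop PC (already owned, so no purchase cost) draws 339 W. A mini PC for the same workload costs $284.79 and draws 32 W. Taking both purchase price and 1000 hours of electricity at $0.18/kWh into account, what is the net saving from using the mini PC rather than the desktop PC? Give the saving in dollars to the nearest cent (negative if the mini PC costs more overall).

-$229.53

desktop PC: $0.00 + (339/1000) kW × 1000 h × $0.18 = $0.00 + $61.02 = $61.02
mini PC: $284.79 + (32/1000) kW × 1000 h × $0.18 = $284.79 + $5.76 = $290.55
Saving = $61.02 − $290.55 = −$229.53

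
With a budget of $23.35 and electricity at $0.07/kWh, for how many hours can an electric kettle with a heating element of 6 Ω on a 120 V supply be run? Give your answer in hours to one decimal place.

Power = V²/R = 120²/6 = 2400 W = 2.4 kW
Energy available = $23.35 ÷ $0.07/kWh = 333.5714 kWh
Hours = 333.5714 kWh ÷ 2.4 kW = 139.0 h

139.0 h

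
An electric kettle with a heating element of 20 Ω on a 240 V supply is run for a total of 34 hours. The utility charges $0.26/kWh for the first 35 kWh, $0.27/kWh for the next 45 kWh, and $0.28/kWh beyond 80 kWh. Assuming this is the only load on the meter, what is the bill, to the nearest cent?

$26.27

Power = V²/R = 240²/20 = 2880 W = 2.88 kW
Energy = 2.88 kW × 34 h = 97.92 kWh
Tier 1 (0–35 kWh): 35 × $0.26 = $9.1
Tier 2 (35–80 kWh): 45 × $0.27 = $12.15
Above 80 kWh: 17.92 × $0.28 = $5.0176
Bill = $26.27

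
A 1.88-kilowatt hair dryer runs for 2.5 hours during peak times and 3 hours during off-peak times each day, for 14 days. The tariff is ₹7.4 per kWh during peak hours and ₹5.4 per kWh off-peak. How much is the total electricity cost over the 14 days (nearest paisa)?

₹913.30

Peak energy = 1.88 kW × 2.5 h × 14 = 65.8 kWh
Off-peak energy = 1.88 kW × 3 h × 14 = 78.96 kWh
Cost = 65.8 × ₹7.4 + 78.96 × ₹5.4 = ₹486.92 + ₹426.384 = ₹913.30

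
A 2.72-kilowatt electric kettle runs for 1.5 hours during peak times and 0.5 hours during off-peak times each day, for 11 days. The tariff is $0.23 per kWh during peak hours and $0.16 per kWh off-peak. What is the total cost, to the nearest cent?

Peak energy = 2.72 kW × 1.5 h × 11 = 44.88 kWh
Off-peak energy = 2.72 kW × 0.5 h × 11 = 14.96 kWh
Cost = 44.88 × $0.23 + 14.96 × $0.16 = $10.3224 + $2.3936 = $12.72

$12.72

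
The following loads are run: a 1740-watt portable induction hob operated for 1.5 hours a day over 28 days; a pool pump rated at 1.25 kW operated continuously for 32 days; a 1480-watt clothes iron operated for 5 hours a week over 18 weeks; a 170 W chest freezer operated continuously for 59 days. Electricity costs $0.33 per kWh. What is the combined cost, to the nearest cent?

portable induction hob: Runtime = 1.5 h/day × 28 days = 42 h
portable induction hob: 1.74 kW × 42 h = 73.08 kWh
pool pump: Runtime = 24 h × 32 = 768 h
pool pump: 1.25 kW × 768 h = 960 kWh
clothes iron: Runtime = 5 h/week × 18 weeks = 90 h
clothes iron: 1.48 kW × 90 h = 133.2 kWh
chest freezer: Runtime = 24 h × 59 = 1416 h
chest freezer: 0.17 kW × 1416 h = 240.72 kWh
Total energy = 1407 kWh
Cost = 1407 × $0.33 = $464.31

$464.31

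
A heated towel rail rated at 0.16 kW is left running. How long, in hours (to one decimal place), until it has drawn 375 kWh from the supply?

Hours = 375 kWh ÷ 0.16 kW = 2343.8 h

2343.8 h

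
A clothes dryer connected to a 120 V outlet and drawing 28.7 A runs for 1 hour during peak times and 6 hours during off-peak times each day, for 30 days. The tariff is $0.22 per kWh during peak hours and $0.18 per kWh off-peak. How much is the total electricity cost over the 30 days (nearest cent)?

$134.32

Power = 28.7 A × 120 V = 3444 W = 3.444 kW
Peak energy = 3.444 kW × 1 h × 30 = 103.32 kWh
Off-peak energy = 3.444 kW × 6 h × 30 = 619.92 kWh
Cost = 103.32 × $0.22 + 619.92 × $0.18 = $22.7304 + $111.5856 = $134.32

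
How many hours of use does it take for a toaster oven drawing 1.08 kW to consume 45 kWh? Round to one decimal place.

41.7 h

Hours = 45 kWh ÷ 1.08 kW = 41.7 h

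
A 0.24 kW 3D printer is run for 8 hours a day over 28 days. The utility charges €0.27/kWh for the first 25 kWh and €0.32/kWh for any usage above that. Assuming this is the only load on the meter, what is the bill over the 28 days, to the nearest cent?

€15.95

Runtime = 8 h/day × 28 days = 224 h
Energy = 0.24 kW × 224 h = 53.76 kWh
Tier 1 (0–25 kWh): 25 × €0.27 = €6.75
Above 25 kWh: 28.76 × €0.32 = €9.2032
Bill = €15.95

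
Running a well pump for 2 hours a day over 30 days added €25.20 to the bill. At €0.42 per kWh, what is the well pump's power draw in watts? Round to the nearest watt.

1000 W

Energy = €25.20 ÷ €0.42/kWh = 60 kWh
Runtime = 2 h/day × 30 days = 60 h
Power = 60 kWh ÷ 60 h = 1 kW = 1000 W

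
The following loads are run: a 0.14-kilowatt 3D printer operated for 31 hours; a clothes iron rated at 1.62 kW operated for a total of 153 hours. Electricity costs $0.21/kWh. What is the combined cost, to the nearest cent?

$52.96

3D printer: 0.14 kW × 31 h = 4.34 kWh
clothes iron: 1.62 kW × 153 h = 247.86 kWh
Total energy = 252.2 kWh
Cost = 252.2 × $0.21 = $52.96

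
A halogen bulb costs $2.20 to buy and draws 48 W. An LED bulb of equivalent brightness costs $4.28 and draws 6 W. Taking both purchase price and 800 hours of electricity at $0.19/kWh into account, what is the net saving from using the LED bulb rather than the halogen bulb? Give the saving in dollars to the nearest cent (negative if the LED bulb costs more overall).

$4.30

halogen bulb: $2.20 + (48/1000) kW × 800 h × $0.19 = $2.20 + $7.296 = $9.496
LED bulb: $4.28 + (6/1000) kW × 800 h × $0.19 = $4.28 + $0.912 = $5.192
Saving = $9.496 − $5.192 = $4.304 → $4.30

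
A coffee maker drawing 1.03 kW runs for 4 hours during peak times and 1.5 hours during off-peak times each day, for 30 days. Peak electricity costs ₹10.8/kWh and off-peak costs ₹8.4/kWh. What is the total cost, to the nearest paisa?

₹1724.22

Peak energy = 1.03 kW × 4 h × 30 = 123.6 kWh
Off-peak energy = 1.03 kW × 1.5 h × 30 = 46.35 kWh
Cost = 123.6 × ₹10.8 + 46.35 × ₹8.4 = ₹1334.88 + ₹389.34 = ₹1724.22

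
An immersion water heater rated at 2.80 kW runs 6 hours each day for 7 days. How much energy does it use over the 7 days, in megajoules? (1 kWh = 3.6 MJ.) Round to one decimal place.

Runtime = 6 h/day × 7 days = 42 h
Energy = 2.8 kW × 42 h = 117.6 kWh
= 117.6 × 3.6 MJ = 423.4 MJ

423.4 MJ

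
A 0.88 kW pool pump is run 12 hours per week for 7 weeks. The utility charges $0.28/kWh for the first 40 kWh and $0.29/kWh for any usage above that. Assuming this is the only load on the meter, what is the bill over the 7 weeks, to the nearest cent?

$21.04

Runtime = 12 h/week × 7 weeks = 84 h
Energy = 0.88 kW × 84 h = 73.92 kWh
Tier 1 (0–40 kWh): 40 × $0.28 = $11.2
Above 40 kWh: 33.92 × $0.29 = $9.8368
Bill = $21.04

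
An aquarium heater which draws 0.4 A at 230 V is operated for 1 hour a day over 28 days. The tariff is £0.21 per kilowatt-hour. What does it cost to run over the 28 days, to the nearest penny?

Power = 0.4 A × 230 V = 92 W = 0.092 kW
Runtime = 1 h/day × 28 days = 28 h
Energy = 0.092 kW × 28 h = 2.576 kWh
Cost = 2.576 kWh × £0.21/kWh = £0.54

£0.54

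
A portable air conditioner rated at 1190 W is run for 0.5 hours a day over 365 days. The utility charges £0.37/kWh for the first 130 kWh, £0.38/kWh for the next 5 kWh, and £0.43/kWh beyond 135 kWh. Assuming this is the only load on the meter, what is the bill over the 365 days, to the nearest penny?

Runtime = 0.5 h/day × 365 days = 182.5 h
Energy = 1.19 kW × 182.5 h = 217.175 kWh
Tier 1 (0–130 kWh): 130 × £0.37 = £48.1
Tier 2 (130–135 kWh): 5 × £0.38 = £1.9
Above 135 kWh: 82.175 × £0.43 = £35.33525
Bill = £85.34

£85.34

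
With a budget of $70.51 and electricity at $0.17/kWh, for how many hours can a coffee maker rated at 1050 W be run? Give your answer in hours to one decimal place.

Energy available = $70.51 ÷ $0.17/kWh = 414.7647 kWh
Hours = 414.7647 kWh ÷ 1.05 kW = 395.0 h

395.0 h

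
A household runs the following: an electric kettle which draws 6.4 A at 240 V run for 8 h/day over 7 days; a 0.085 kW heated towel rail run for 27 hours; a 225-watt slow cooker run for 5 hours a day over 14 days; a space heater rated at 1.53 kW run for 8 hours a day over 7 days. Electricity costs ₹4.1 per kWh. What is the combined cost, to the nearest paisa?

₹777.94

electric kettle: Power = 6.4 A × 240 V = 1536 W = 1.536 kW
electric kettle: Runtime = 8 h/day × 7 days = 56 h
electric kettle: 1.536 kW × 56 h = 86.016 kWh
heated towel rail: 0.085 kW × 27 h = 2.295 kWh
slow cooker: Runtime = 5 h/day × 14 days = 70 h
slow cooker: 0.225 kW × 70 h = 15.75 kWh
space heater: Runtime = 8 h/day × 7 days = 56 h
space heater: 1.53 kW × 56 h = 85.68 kWh
Total energy = 189.741 kWh
Cost = 189.741 × ₹4.1 = ₹777.94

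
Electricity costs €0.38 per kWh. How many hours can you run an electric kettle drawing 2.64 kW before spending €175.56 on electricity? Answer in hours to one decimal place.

Energy available = €175.56 ÷ €0.38/kWh = 462 kWh
Hours = 462 kWh ÷ 2.64 kW = 175.0 h

175.0 h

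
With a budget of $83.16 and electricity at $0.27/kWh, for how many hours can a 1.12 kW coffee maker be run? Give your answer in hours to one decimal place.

275.0 h

Energy available = $83.16 ÷ $0.27/kWh = 308 kWh
Hours = 308 kWh ÷ 1.12 kW = 275.0 h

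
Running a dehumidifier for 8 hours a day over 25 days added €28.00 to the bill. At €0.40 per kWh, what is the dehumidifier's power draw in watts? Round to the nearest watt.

Energy = €28.00 ÷ €0.40/kWh = 70 kWh
Runtime = 8 h/day × 25 days = 200 h
Power = 70 kWh ÷ 200 h = 0.35 kW = 350 W

350 W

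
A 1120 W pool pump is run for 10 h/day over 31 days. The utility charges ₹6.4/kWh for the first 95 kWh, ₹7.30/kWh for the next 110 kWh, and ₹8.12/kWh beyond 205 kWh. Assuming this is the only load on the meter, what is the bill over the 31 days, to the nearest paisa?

Runtime = 10 h/day × 31 days = 310 h
Energy = 1.12 kW × 310 h = 347.2 kWh
Tier 1 (0–95 kWh): 95 × ₹6.4 = ₹608
Tier 2 (95–205 kWh): 110 × ₹7.30 = ₹803
Above 205 kWh: 142.2 × ₹8.12 = ₹1154.664
Bill = ₹2565.66

₹2565.66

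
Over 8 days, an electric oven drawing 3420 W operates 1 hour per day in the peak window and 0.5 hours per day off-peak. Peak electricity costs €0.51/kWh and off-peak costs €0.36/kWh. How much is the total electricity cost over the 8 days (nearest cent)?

€18.88

Peak energy = 3.42 kW × 1 h × 8 = 27.36 kWh
Off-peak energy = 3.42 kW × 0.5 h × 8 = 13.68 kWh
Cost = 27.36 × €0.51 + 13.68 × €0.36 = €13.9536 + €4.9248 = €18.88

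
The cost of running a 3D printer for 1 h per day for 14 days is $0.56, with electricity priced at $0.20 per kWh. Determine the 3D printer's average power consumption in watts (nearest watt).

Energy = $0.56 ÷ $0.20/kWh = 2.8 kWh
Runtime = 1 h/day × 14 days = 14 h
Power = 2.8 kWh ÷ 14 h = 0.2 kW = 200 W

200 W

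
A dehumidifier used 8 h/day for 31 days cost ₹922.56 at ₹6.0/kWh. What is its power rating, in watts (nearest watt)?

Energy = ₹922.56 ÷ ₹6.0/kWh = 153.76 kWh
Runtime = 8 h/day × 31 days = 248 h
Power = 153.76 kWh ÷ 248 h = 0.62 kW = 620 W

620 W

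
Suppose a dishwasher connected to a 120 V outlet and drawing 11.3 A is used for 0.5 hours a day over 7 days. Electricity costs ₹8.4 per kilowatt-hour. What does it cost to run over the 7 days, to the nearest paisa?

Power = 11.3 A × 120 V = 1356 W = 1.356 kW
Runtime = 0.5 h/day × 7 days = 3.5 h
Energy = 1.356 kW × 3.5 h = 4.746 kWh
Cost = 4.746 kWh × ₹8.4/kWh = ₹39.87

₹39.87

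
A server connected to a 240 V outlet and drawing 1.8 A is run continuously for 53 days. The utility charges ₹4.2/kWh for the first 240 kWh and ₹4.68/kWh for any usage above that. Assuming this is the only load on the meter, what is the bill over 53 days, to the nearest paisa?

₹2456.48

Power = 1.8 A × 240 V = 432 W = 0.432 kW
Runtime = 24 h × 53 = 1272 h
Energy = 0.432 kW × 1272 h = 549.504 kWh
Tier 1 (0–240 kWh): 240 × ₹4.2 = ₹1008
Above 240 kWh: 309.504 × ₹4.68 = ₹1448.47872
Bill = ₹2456.48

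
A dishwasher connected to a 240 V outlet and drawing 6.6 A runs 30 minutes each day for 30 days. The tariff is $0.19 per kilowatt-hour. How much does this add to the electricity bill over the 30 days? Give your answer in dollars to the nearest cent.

Power = 6.6 A × 240 V = 1584 W = 1.584 kW
Runtime = 30 min × 30 = 900 min = 15 h
Energy = 1.584 kW × 15 h = 23.76 kWh
Cost = 23.76 kWh × $0.19/kWh = $4.51

$4.51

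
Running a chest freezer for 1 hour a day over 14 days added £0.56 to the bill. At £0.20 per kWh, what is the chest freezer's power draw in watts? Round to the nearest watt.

200 W

Energy = £0.56 ÷ £0.20/kWh = 2.8 kWh
Runtime = 1 h/day × 14 days = 14 h
Power = 2.8 kWh ÷ 14 h = 0.2 kW = 200 W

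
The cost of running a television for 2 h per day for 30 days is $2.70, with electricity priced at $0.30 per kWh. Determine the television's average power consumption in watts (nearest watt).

Energy = $2.70 ÷ $0.30/kWh = 9 kWh
Runtime = 2 h/day × 30 days = 60 h
Power = 9 kWh ÷ 60 h = 0.15 kW = 150 W

150 W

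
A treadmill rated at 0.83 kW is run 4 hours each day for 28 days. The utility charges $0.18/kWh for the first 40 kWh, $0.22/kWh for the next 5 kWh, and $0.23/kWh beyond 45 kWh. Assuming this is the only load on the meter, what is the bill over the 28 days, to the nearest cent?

$19.33

Runtime = 4 h/day × 28 days = 112 h
Energy = 0.83 kW × 112 h = 92.96 kWh
Tier 1 (0–40 kWh): 40 × $0.18 = $7.2
Tier 2 (40–45 kWh): 5 × $0.22 = $1.1
Above 45 kWh: 47.96 × $0.23 = $11.0308
Bill = $19.33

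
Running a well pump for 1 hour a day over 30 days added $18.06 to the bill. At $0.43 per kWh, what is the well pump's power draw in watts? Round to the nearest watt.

Energy = $18.06 ÷ $0.43/kWh = 42 kWh
Runtime = 1 h/day × 30 days = 30 h
Power = 42 kWh ÷ 30 h = 1.4 kW = 1400 W

1400 W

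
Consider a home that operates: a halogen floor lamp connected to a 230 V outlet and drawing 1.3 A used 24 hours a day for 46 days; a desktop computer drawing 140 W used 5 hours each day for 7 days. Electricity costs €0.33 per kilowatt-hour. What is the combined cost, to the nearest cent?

halogen floor lamp: Power = 1.3 A × 230 V = 299 W = 0.299 kW
halogen floor lamp: Runtime = 24 h × 46 = 1104 h
halogen floor lamp: 0.299 kW × 1104 h = 330.096 kWh
desktop computer: Runtime = 5 h/day × 7 days = 35 h
desktop computer: 0.14 kW × 35 h = 4.9 kWh
Total energy = 334.996 kWh
Cost = 334.996 × €0.33 = €110.55

€110.55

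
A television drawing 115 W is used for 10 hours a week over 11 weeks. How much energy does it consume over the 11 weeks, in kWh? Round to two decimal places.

12.65 kWh

Runtime = 10 h/week × 11 weeks = 110 h
Energy = 0.115 kW × 110 h = 12.65 kWh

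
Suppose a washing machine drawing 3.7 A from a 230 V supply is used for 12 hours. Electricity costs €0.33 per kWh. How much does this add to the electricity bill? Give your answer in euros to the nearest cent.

Power = 3.7 A × 230 V = 851 W = 0.851 kW
Energy = 0.851 kW × 12 h = 10.212 kWh
Cost = 10.212 kWh × €0.33/kWh = €3.37

€3.37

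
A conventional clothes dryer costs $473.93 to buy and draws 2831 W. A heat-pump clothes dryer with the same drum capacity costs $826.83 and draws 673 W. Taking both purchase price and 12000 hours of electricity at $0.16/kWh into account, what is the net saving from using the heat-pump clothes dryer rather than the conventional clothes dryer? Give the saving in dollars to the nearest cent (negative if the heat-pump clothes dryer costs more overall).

conventional clothes dryer: $473.93 + (2831/1000) kW × 12000 h × $0.16 = $473.93 + $5435.52 = $5909.45
heat-pump clothes dryer: $826.83 + (673/1000) kW × 12000 h × $0.16 = $826.83 + $1292.16 = $2118.99
Saving = $5909.45 − $2118.99 = $3790.46

$3790.46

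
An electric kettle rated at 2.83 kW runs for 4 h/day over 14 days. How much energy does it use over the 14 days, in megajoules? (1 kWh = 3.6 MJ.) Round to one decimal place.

570.5 MJ

Runtime = 4 h/day × 14 days = 56 h
Energy = 2.83 kW × 56 h = 158.48 kWh
= 158.48 × 3.6 MJ = 570.5 MJ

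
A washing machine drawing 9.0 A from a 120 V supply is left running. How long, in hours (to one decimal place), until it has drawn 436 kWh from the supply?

403.7 h

Power = 9.0 A × 120 V = 1080 W = 1.08 kW
Hours = 436 kWh ÷ 1.08 kW = 403.7 h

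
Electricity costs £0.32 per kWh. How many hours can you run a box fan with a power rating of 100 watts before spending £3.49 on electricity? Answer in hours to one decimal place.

109.1 h

Energy available = £3.49 ÷ £0.32/kWh = 10.9063 kWh
Hours = 10.9063 kWh ÷ 0.1 kW = 109.1 h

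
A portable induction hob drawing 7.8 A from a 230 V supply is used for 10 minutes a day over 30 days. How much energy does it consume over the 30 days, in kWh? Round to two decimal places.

Power = 7.8 A × 230 V = 1794 W = 1.794 kW
Runtime = 10 min × 30 = 300 min = 5 h
Energy = 1.794 kW × 5 h = 8.97 kWh

8.97 kWh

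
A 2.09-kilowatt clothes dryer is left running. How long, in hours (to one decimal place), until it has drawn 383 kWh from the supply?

183.3 h

Hours = 383 kWh ÷ 2.09 kW = 183.3 h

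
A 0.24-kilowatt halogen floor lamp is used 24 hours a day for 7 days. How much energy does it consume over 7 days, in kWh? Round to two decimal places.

40.32 kWh

Runtime = 24 h × 7 = 168 h
Energy = 0.24 kW × 168 h = 40.32 kWh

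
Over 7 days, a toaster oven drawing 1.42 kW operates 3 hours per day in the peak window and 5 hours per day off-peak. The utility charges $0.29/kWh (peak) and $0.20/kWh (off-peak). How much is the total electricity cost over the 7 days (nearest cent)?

$18.59

Peak energy = 1.42 kW × 3 h × 7 = 29.82 kWh
Off-peak energy = 1.42 kW × 5 h × 7 = 49.7 kWh
Cost = 29.82 × $0.29 + 49.7 × $0.20 = $8.6478 + $9.94 = $18.59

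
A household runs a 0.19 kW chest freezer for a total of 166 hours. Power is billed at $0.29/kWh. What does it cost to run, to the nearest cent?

$9.15

Energy = 0.19 kW × 166 h = 31.54 kWh
Cost = 31.54 kWh × $0.29/kWh = $9.15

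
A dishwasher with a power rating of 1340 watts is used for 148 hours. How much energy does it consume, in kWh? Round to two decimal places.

198.32 kWh

Energy = 1.34 kW × 148 h = 198.32 kWh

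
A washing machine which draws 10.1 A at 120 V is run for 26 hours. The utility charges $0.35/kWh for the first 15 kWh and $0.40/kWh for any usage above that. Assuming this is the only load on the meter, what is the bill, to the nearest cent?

$11.85

Power = 10.1 A × 120 V = 1212 W = 1.212 kW
Energy = 1.212 kW × 26 h = 31.512 kWh
Tier 1 (0–15 kWh): 15 × $0.35 = $5.25
Above 15 kWh: 16.512 × $0.40 = $6.6048
Bill = $11.85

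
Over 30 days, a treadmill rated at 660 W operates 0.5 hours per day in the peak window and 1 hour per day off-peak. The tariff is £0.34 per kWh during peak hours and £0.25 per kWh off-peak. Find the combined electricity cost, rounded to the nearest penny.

£8.32

Peak energy = 0.66 kW × 0.5 h × 30 = 9.9 kWh
Off-peak energy = 0.66 kW × 1 h × 30 = 19.8 kWh
Cost = 9.9 × £0.34 + 19.8 × £0.25 = £3.366 + £4.95 = £8.32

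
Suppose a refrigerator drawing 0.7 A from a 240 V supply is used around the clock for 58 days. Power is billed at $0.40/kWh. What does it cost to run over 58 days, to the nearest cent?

$93.54

Power = 0.7 A × 240 V = 168 W = 0.168 kW
Runtime = 24 h × 58 = 1392 h
Energy = 0.168 kW × 1392 h = 233.856 kWh
Cost = 233.856 kWh × $0.40/kWh = $93.54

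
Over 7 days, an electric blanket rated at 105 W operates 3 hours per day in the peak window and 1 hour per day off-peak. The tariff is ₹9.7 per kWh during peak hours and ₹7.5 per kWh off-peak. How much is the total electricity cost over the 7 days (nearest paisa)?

₹26.90

Peak energy = 0.105 kW × 3 h × 7 = 2.205 kWh
Off-peak energy = 0.105 kW × 1 h × 7 = 0.735 kWh
Cost = 2.205 × ₹9.7 + 0.735 × ₹7.5 = ₹21.3885 + ₹5.5125 = ₹26.90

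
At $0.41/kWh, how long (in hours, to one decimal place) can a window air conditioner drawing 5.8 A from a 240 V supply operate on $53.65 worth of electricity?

Power = 5.8 A × 240 V = 1392 W = 1.392 kW
Energy available = $53.65 ÷ $0.41/kWh = 130.8537 kWh
Hours = 130.8537 kWh ÷ 1.392 kW = 94.0 h

94.0 h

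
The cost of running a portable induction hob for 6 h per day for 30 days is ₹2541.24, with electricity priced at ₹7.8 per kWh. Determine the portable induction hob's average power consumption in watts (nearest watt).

1810 W

Energy = ₹2541.24 ÷ ₹7.8/kWh = 325.8 kWh
Runtime = 6 h/day × 30 days = 180 h
Power = 325.8 kWh ÷ 180 h = 1.81 kW = 1810 W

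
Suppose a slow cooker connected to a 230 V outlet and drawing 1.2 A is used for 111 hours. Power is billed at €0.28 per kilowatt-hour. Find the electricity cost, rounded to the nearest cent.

Power = 1.2 A × 230 V = 276 W = 0.276 kW
Energy = 0.276 kW × 111 h = 30.636 kWh
Cost = 30.636 kWh × €0.28/kWh = €8.58

€8.58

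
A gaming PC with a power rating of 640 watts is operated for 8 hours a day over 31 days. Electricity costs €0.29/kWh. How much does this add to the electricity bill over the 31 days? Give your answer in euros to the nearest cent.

Runtime = 8 h/day × 31 days = 248 h
Energy = 0.64 kW × 248 h = 158.72 kWh
Cost = 158.72 kWh × €0.29/kWh = €46.03

€46.03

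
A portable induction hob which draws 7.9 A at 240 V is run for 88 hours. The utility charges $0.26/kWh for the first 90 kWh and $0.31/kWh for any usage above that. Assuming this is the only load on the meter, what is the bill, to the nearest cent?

Power = 7.9 A × 240 V = 1896 W = 1.896 kW
Energy = 1.896 kW × 88 h = 166.848 kWh
Tier 1 (0–90 kWh): 90 × $0.26 = $23.4
Above 90 kWh: 76.848 × $0.31 = $23.82288
Bill = $47.22

$47.22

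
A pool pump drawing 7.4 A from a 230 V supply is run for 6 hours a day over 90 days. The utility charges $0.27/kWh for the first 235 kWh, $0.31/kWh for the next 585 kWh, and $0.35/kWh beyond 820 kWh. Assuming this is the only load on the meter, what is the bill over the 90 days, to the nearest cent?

$279.48

Power = 7.4 A × 230 V = 1702 W = 1.702 kW
Runtime = 6 h/day × 90 days = 540 h
Energy = 1.702 kW × 540 h = 919.08 kWh
Tier 1 (0–235 kWh): 235 × $0.27 = $63.45
Tier 2 (235–820 kWh): 585 × $0.31 = $181.35
Above 820 kWh: 99.08 × $0.35 = $34.678
Bill = $279.48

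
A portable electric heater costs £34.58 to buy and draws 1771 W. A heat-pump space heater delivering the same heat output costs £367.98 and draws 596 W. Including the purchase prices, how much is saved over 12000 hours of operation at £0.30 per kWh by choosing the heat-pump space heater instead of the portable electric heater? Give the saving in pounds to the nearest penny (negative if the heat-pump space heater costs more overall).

£3896.60

portable electric heater: £34.58 + (1771/1000) kW × 12000 h × £0.30 = £34.58 + £6375.6 = £6410.18
heat-pump space heater: £367.98 + (596/1000) kW × 12000 h × £0.30 = £367.98 + £2145.6 = £2513.58
Saving = £6410.18 − £2513.58 = £3896.6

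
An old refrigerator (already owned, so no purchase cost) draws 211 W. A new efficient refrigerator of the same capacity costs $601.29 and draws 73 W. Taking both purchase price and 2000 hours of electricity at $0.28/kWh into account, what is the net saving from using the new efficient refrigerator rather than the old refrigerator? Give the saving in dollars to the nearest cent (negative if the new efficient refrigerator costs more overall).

old refrigerator: $0.00 + (211/1000) kW × 2000 h × $0.28 = $0.00 + $118.16 = $118.16
new efficient refrigerator: $601.29 + (73/1000) kW × 2000 h × $0.28 = $601.29 + $40.88 = $642.17
Saving = $118.16 − $642.17 = −$524.01

-$524.01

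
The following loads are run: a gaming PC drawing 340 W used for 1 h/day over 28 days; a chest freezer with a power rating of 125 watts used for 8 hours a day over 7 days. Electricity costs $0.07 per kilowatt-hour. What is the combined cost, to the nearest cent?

$1.16

gaming PC: Runtime = 1 h/day × 28 days = 28 h
gaming PC: 0.34 kW × 28 h = 9.52 kWh
chest freezer: Runtime = 8 h/day × 7 days = 56 h
chest freezer: 0.125 kW × 56 h = 7 kWh
Total energy = 16.52 kWh
Cost = 16.52 × $0.07 = $1.16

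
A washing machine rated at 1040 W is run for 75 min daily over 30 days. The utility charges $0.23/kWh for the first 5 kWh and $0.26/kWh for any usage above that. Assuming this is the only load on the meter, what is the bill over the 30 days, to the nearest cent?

$9.99

Runtime = 75 min × 30 = 2250 min = 37.5 h
Energy = 1.04 kW × 37.5 h = 39 kWh
Tier 1 (0–5 kWh): 5 × $0.23 = $1.15
Above 5 kWh: 34 × $0.26 = $8.84
Bill = $9.99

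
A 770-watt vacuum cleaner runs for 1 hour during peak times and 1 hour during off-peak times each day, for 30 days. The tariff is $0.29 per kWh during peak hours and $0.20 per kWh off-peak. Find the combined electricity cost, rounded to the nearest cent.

$11.32

Peak energy = 0.77 kW × 1 h × 30 = 23.1 kWh
Off-peak energy = 0.77 kW × 1 h × 30 = 23.1 kWh
Cost = 23.1 × $0.29 + 23.1 × $0.20 = $6.699 + $4.62 = $11.32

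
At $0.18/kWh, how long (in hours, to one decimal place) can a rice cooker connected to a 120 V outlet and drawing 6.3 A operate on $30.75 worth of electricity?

Power = 6.3 A × 120 V = 756 W = 0.756 kW
Energy available = $30.75 ÷ $0.18/kWh = 170.8333 kWh
Hours = 170.8333 kWh ÷ 0.756 kW = 226.0 h

226.0 h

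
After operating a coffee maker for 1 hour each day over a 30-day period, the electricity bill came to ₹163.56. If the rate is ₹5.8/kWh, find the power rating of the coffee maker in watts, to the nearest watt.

Energy = ₹163.56 ÷ ₹5.8/kWh = 28.2 kWh
Runtime = 1 h/day × 30 days = 30 h
Power = 28.2 kWh ÷ 30 h = 0.94 kW = 940 W

940 W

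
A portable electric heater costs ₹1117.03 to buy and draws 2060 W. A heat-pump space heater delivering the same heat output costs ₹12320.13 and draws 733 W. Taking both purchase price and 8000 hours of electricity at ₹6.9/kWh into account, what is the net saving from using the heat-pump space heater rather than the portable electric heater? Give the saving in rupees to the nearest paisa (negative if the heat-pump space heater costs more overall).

₹62047.30

portable electric heater: ₹1117.03 + (2060/1000) kW × 8000 h × ₹6.9 = ₹1117.03 + ₹113712 = ₹114829.03
heat-pump space heater: ₹12320.13 + (733/1000) kW × 8000 h × ₹6.9 = ₹12320.13 + ₹40461.6 = ₹52781.73
Saving = ₹114829.03 − ₹52781.73 = ₹62047.3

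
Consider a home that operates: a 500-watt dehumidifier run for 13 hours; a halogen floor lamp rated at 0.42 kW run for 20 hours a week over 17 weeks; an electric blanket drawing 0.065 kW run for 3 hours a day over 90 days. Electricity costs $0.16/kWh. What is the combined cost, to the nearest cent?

dehumidifier: 0.5 kW × 13 h = 6.5 kWh
halogen floor lamp: Runtime = 20 h/week × 17 weeks = 340 h
halogen floor lamp: 0.42 kW × 340 h = 142.8 kWh
electric blanket: Runtime = 3 h/day × 90 days = 270 h
electric blanket: 0.065 kW × 270 h = 17.55 kWh
Total energy = 166.85 kWh
Cost = 166.85 × $0.16 = $26.70

$26.70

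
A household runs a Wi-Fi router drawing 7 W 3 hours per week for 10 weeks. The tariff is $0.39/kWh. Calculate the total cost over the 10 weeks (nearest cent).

$0.08

Runtime = 3 h/week × 10 weeks = 30 h
Energy = 0.007 kW × 30 h = 0.21 kWh
Cost = 0.21 kWh × $0.39/kWh = $0.08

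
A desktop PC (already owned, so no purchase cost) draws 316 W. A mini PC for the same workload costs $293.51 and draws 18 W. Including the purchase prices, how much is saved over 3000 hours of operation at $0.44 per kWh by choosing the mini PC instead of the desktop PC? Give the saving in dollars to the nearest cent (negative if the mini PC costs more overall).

desktop PC: $0.00 + (316/1000) kW × 3000 h × $0.44 = $0.00 + $417.12 = $417.12
mini PC: $293.51 + (18/1000) kW × 3000 h × $0.44 = $293.51 + $23.76 = $317.27
Saving = $417.12 − $317.27 = $99.85

$99.85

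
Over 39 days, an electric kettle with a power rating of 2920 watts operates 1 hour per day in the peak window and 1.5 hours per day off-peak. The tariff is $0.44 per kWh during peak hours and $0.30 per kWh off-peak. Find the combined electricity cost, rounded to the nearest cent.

$101.35

Peak energy = 2.92 kW × 1 h × 39 = 113.88 kWh
Off-peak energy = 2.92 kW × 1.5 h × 39 = 170.82 kWh
Cost = 113.88 × $0.44 + 170.82 × $0.30 = $50.1072 + $51.246 = $101.35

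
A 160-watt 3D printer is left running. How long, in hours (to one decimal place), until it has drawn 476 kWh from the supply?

2975.0 h

Hours = 476 kWh ÷ 0.16 kW = 2975.0 h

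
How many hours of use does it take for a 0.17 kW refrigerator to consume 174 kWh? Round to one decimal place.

1023.5 h

Hours = 174 kWh ÷ 0.17 kW = 1023.5 h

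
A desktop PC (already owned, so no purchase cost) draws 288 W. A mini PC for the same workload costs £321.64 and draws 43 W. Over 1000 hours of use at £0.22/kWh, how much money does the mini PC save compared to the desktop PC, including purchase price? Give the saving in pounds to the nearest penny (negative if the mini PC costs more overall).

-£267.74

desktop PC: £0.00 + (288/1000) kW × 1000 h × £0.22 = £0.00 + £63.36 = £63.36
mini PC: £321.64 + (43/1000) kW × 1000 h × £0.22 = £321.64 + £9.46 = £331.1
Saving = £63.36 − £331.1 = −£267.74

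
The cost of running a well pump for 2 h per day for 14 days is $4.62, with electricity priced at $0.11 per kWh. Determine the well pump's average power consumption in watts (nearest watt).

1500 W

Energy = $4.62 ÷ $0.11/kWh = 42 kWh
Runtime = 2 h/day × 14 days = 28 h
Power = 42 kWh ÷ 28 h = 1.5 kW = 1500 W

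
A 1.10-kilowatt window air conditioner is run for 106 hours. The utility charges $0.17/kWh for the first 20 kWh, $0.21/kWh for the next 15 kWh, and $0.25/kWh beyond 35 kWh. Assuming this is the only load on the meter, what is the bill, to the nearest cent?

$26.95

Energy = 1.1 kW × 106 h = 116.6 kWh
Tier 1 (0–20 kWh): 20 × $0.17 = $3.4
Tier 2 (20–35 kWh): 15 × $0.21 = $3.15
Above 35 kWh: 81.6 × $0.25 = $20.4
Bill = $26.95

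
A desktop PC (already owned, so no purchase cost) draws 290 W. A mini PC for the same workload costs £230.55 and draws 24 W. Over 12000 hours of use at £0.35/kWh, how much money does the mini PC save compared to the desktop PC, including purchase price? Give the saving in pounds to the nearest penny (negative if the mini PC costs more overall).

£886.65

desktop PC: £0.00 + (290/1000) kW × 12000 h × £0.35 = £0.00 + £1218 = £1218
mini PC: £230.55 + (24/1000) kW × 12000 h × £0.35 = £230.55 + £100.8 = £331.35
Saving = £1218 − £331.35 = £886.65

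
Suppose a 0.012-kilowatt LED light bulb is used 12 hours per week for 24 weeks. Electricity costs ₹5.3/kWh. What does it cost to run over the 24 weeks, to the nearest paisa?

Runtime = 12 h/week × 24 weeks = 288 h
Energy = 0.012 kW × 288 h = 3.456 kWh
Cost = 3.456 kWh × ₹5.3/kWh = ₹18.32

₹18.32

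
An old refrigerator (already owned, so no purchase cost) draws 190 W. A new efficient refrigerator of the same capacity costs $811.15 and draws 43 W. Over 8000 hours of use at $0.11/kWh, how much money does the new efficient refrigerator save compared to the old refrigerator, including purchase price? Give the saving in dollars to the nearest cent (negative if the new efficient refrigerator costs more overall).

-$681.79

old refrigerator: $0.00 + (190/1000) kW × 8000 h × $0.11 = $0.00 + $167.2 = $167.2
new efficient refrigerator: $811.15 + (43/1000) kW × 8000 h × $0.11 = $811.15 + $37.84 = $848.99
Saving = $167.2 − $848.99 = −$681.79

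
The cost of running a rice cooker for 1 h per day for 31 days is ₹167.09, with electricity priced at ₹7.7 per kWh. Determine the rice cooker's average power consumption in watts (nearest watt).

Energy = ₹167.09 ÷ ₹7.7/kWh = 21.7 kWh
Runtime = 1 h/day × 31 days = 31 h
Power = 21.7 kWh ÷ 31 h = 0.7 kW = 700 W

700 W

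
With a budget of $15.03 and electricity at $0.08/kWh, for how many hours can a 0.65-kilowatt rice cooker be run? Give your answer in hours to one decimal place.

Energy available = $15.03 ÷ $0.08/kWh = 187.875 kWh
Hours = 187.875 kWh ÷ 0.65 kW = 289.0 h

289.0 h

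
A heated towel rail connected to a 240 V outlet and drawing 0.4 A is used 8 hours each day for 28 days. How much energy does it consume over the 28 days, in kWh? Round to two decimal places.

Power = 0.4 A × 240 V = 96 W = 0.096 kW
Runtime = 8 h/day × 28 days = 224 h
Energy = 0.096 kW × 224 h = 21.504 kWh ≈ 21.50 kWh

21.50 kWh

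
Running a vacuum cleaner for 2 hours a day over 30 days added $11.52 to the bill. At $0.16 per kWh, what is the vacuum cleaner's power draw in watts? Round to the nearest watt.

1200 W

Energy = $11.52 ÷ $0.16/kWh = 72 kWh
Runtime = 2 h/day × 30 days = 60 h
Power = 72 kWh ÷ 60 h = 1.2 kW = 1200 W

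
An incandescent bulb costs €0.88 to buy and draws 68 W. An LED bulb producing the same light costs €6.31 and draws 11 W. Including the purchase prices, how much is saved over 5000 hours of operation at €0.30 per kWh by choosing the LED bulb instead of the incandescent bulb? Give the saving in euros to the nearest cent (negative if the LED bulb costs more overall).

incandescent bulb: €0.88 + (68/1000) kW × 5000 h × €0.30 = €0.88 + €102 = €102.88
LED bulb: €6.31 + (11/1000) kW × 5000 h × €0.30 = €6.31 + €16.5 = €22.81
Saving = €102.88 − €22.81 = €80.07

€80.07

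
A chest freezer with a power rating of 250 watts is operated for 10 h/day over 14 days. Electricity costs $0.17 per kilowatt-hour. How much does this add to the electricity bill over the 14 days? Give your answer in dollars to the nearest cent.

$5.95

Runtime = 10 h/day × 14 days = 140 h
Energy = 0.25 kW × 140 h = 35 kWh
Cost = 35 kWh × $0.17/kWh = $5.95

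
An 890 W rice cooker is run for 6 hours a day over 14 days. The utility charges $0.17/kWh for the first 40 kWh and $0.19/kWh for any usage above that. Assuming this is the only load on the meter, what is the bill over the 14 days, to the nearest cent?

$13.40

Runtime = 6 h/day × 14 days = 84 h
Energy = 0.89 kW × 84 h = 74.76 kWh
Tier 1 (0–40 kWh): 40 × $0.17 = $6.8
Above 40 kWh: 34.76 × $0.19 = $6.6044
Bill = $13.40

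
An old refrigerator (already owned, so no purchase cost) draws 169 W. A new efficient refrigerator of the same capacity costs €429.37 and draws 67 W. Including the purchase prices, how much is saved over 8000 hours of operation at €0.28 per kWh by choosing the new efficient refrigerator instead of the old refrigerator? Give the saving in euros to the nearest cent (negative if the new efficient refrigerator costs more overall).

-€200.89

old refrigerator: €0.00 + (169/1000) kW × 8000 h × €0.28 = €0.00 + €378.56 = €378.56
new efficient refrigerator: €429.37 + (67/1000) kW × 8000 h × €0.28 = €429.37 + €150.08 = €579.45
Saving = €378.56 − €579.45 = −€200.89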